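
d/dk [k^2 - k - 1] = 2*k - 1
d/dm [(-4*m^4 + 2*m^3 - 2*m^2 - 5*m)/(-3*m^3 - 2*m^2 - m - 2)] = 2*(6*m^6 + 8*m^5 + m^4 - m^3 - 10*m^2 + 4*m + 5)/(9*m^6 + 12*m^5 + 10*m^4 + 16*m^3 + 9*m^2 + 4*m + 4)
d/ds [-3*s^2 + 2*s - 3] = 2 - 6*s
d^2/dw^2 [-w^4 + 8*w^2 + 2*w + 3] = 16 - 12*w^2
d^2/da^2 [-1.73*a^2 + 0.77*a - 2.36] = -3.46000000000000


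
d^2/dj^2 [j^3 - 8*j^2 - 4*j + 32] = 6*j - 16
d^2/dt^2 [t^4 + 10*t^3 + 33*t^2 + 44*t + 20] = 12*t^2 + 60*t + 66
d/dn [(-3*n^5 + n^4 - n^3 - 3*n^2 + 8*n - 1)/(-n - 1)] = (12*n^5 + 12*n^4 - 2*n^3 + 6*n^2 + 6*n - 9)/(n^2 + 2*n + 1)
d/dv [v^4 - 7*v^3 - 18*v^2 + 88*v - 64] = 4*v^3 - 21*v^2 - 36*v + 88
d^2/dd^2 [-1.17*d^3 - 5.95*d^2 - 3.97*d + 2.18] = -7.02*d - 11.9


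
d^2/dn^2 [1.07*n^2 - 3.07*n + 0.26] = 2.14000000000000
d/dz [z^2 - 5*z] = 2*z - 5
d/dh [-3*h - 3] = -3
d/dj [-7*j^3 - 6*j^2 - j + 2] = -21*j^2 - 12*j - 1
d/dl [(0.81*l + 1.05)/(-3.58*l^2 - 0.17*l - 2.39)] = (2.8998*l^2 + 7.518*l - 1.7574)/(12.8164*l^4 + 1.2172*l^3 + 17.1413*l^2 + 0.8126*l + 5.7121)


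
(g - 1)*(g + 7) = g^2 + 6*g - 7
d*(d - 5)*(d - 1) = d^3 - 6*d^2 + 5*d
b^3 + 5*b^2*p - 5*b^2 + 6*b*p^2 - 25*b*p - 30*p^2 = (b - 5)*(b + 2*p)*(b + 3*p)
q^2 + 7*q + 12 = (q + 3)*(q + 4)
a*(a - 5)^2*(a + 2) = a^4 - 8*a^3 + 5*a^2 + 50*a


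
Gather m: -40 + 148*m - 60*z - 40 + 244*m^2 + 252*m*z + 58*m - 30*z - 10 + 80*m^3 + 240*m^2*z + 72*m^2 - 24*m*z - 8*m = 80*m^3 + m^2*(240*z + 316) + m*(228*z + 198) - 90*z - 90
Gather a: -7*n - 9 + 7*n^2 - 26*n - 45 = 7*n^2 - 33*n - 54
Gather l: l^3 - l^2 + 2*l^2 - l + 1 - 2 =l^3 + l^2 - l - 1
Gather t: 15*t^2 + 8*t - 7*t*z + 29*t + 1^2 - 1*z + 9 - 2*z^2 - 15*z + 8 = 15*t^2 + t*(37 - 7*z) - 2*z^2 - 16*z + 18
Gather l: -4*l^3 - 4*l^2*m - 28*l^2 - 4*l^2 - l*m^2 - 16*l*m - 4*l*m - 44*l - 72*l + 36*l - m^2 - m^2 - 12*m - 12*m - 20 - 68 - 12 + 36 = -4*l^3 + l^2*(-4*m - 32) + l*(-m^2 - 20*m - 80) - 2*m^2 - 24*m - 64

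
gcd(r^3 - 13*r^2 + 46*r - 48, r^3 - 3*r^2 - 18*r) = 1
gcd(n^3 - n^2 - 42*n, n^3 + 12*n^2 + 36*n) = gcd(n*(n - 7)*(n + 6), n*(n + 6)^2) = n^2 + 6*n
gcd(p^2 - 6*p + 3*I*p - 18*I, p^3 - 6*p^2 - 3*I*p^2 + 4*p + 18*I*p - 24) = p - 6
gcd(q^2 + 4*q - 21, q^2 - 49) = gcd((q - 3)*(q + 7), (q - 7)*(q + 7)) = q + 7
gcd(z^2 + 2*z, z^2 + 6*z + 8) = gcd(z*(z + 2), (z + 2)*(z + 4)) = z + 2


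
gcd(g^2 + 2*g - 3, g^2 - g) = g - 1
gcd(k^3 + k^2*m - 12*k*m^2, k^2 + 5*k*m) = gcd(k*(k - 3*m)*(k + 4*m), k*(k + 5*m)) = k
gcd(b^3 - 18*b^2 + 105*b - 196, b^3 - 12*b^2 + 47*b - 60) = b - 4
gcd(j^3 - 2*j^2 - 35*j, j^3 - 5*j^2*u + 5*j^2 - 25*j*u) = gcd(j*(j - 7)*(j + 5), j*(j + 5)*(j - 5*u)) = j^2 + 5*j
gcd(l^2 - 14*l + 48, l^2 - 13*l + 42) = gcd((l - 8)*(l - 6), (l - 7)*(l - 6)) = l - 6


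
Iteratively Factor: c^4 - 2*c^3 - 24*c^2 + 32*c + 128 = (c + 4)*(c^3 - 6*c^2 + 32) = (c + 2)*(c + 4)*(c^2 - 8*c + 16) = (c - 4)*(c + 2)*(c + 4)*(c - 4)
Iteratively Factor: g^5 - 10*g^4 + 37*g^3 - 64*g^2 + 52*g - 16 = (g - 4)*(g^4 - 6*g^3 + 13*g^2 - 12*g + 4) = (g - 4)*(g - 2)*(g^3 - 4*g^2 + 5*g - 2) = (g - 4)*(g - 2)*(g - 1)*(g^2 - 3*g + 2) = (g - 4)*(g - 2)*(g - 1)^2*(g - 2)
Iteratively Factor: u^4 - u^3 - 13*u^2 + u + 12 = (u + 1)*(u^3 - 2*u^2 - 11*u + 12) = (u + 1)*(u + 3)*(u^2 - 5*u + 4) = (u - 1)*(u + 1)*(u + 3)*(u - 4)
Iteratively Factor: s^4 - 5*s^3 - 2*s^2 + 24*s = (s - 4)*(s^3 - s^2 - 6*s) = (s - 4)*(s + 2)*(s^2 - 3*s) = s*(s - 4)*(s + 2)*(s - 3)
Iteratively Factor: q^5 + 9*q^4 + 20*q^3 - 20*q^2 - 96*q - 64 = (q + 4)*(q^4 + 5*q^3 - 20*q - 16) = (q - 2)*(q + 4)*(q^3 + 7*q^2 + 14*q + 8) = (q - 2)*(q + 2)*(q + 4)*(q^2 + 5*q + 4) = (q - 2)*(q + 1)*(q + 2)*(q + 4)*(q + 4)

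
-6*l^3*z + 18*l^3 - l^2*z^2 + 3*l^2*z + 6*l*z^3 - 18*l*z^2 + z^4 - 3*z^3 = (-l + z)*(l + z)*(6*l + z)*(z - 3)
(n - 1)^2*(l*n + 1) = l*n^3 - 2*l*n^2 + l*n + n^2 - 2*n + 1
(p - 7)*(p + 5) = p^2 - 2*p - 35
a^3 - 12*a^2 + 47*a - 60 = (a - 5)*(a - 4)*(a - 3)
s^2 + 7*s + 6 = (s + 1)*(s + 6)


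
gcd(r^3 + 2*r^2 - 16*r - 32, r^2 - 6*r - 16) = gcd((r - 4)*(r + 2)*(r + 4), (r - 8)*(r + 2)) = r + 2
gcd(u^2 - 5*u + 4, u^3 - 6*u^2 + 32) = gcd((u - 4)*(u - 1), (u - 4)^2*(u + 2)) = u - 4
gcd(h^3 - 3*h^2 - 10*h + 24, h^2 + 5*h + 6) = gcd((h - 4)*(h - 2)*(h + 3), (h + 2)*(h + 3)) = h + 3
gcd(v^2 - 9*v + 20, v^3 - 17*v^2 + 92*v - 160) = v^2 - 9*v + 20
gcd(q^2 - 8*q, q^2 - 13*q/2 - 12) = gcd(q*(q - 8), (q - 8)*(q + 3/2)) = q - 8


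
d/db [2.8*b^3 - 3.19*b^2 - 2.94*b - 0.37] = 8.4*b^2 - 6.38*b - 2.94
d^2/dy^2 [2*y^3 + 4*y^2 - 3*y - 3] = 12*y + 8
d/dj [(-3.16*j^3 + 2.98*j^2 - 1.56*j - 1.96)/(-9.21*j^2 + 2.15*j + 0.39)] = (29.1036*j^4 - 13.588*j^3 - 11.6578*j^2 - 33.7788*j + 3.6056)/(84.8241*j^4 - 39.603*j^3 - 2.5613*j^2 + 1.677*j + 0.1521)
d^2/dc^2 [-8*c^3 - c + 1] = -48*c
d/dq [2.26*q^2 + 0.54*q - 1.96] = 4.52*q + 0.54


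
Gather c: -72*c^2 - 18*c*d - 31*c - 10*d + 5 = -72*c^2 + c*(-18*d - 31) - 10*d + 5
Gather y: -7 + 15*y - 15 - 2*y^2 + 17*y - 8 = -2*y^2 + 32*y - 30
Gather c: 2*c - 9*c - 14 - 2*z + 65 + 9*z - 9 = -7*c + 7*z + 42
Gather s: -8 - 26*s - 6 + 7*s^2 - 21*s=7*s^2 - 47*s - 14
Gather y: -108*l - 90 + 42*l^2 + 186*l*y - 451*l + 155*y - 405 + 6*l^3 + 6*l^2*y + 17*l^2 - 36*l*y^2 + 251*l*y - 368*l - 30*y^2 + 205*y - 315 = 6*l^3 + 59*l^2 - 927*l + y^2*(-36*l - 30) + y*(6*l^2 + 437*l + 360) - 810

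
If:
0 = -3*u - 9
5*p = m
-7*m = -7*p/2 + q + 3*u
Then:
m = 10/7 - 10*q/63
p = 2/7 - 2*q/63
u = -3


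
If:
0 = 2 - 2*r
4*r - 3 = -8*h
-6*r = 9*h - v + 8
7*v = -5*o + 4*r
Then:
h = -1/8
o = -689/40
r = 1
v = 103/8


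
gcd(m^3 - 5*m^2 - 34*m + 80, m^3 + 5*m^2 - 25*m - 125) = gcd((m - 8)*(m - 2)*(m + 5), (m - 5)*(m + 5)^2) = m + 5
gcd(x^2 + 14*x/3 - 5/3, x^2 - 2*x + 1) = 1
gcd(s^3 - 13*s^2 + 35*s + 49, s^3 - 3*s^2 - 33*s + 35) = s - 7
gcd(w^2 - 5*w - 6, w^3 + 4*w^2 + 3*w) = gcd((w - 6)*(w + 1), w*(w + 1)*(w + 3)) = w + 1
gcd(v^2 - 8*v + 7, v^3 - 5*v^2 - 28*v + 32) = v - 1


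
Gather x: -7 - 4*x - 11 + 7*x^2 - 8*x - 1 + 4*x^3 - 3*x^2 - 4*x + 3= 4*x^3 + 4*x^2 - 16*x - 16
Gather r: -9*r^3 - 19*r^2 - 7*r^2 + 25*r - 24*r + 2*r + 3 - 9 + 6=-9*r^3 - 26*r^2 + 3*r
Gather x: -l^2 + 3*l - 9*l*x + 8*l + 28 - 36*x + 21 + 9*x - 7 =-l^2 + 11*l + x*(-9*l - 27) + 42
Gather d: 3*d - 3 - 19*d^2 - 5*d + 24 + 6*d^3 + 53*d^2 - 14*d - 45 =6*d^3 + 34*d^2 - 16*d - 24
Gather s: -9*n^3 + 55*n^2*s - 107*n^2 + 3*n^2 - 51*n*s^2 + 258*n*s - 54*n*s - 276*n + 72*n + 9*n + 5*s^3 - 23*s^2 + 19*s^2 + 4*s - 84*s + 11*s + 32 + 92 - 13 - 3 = -9*n^3 - 104*n^2 - 195*n + 5*s^3 + s^2*(-51*n - 4) + s*(55*n^2 + 204*n - 69) + 108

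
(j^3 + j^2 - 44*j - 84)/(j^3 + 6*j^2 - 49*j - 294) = (j + 2)/(j + 7)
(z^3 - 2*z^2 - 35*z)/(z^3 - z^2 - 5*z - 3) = z*(-z^2 + 2*z + 35)/(-z^3 + z^2 + 5*z + 3)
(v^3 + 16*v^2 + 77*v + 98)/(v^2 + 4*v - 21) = (v^2 + 9*v + 14)/(v - 3)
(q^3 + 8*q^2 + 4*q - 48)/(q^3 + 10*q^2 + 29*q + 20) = (q^2 + 4*q - 12)/(q^2 + 6*q + 5)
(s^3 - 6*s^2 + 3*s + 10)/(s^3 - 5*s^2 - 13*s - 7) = (s^2 - 7*s + 10)/(s^2 - 6*s - 7)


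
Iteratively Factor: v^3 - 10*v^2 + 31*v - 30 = (v - 3)*(v^2 - 7*v + 10) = (v - 5)*(v - 3)*(v - 2)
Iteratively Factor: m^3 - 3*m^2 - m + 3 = (m + 1)*(m^2 - 4*m + 3) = (m - 1)*(m + 1)*(m - 3)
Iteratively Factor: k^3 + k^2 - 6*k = (k - 2)*(k^2 + 3*k) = k*(k - 2)*(k + 3)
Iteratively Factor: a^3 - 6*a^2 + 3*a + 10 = (a + 1)*(a^2 - 7*a + 10) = (a - 2)*(a + 1)*(a - 5)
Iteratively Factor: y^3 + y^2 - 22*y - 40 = (y - 5)*(y^2 + 6*y + 8) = (y - 5)*(y + 4)*(y + 2)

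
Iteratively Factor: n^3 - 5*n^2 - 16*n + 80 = (n + 4)*(n^2 - 9*n + 20) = (n - 4)*(n + 4)*(n - 5)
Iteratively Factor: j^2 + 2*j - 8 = (j - 2)*(j + 4)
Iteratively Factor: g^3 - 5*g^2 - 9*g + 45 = (g - 5)*(g^2 - 9) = (g - 5)*(g - 3)*(g + 3)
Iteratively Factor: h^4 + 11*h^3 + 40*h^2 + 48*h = (h + 4)*(h^3 + 7*h^2 + 12*h) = (h + 3)*(h + 4)*(h^2 + 4*h) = (h + 3)*(h + 4)^2*(h)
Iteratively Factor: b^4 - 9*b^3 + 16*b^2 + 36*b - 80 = (b - 4)*(b^3 - 5*b^2 - 4*b + 20) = (b - 4)*(b - 2)*(b^2 - 3*b - 10) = (b - 4)*(b - 2)*(b + 2)*(b - 5)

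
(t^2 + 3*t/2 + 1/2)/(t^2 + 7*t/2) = (2*t^2 + 3*t + 1)/(t*(2*t + 7))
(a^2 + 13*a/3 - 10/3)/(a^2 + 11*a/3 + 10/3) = (3*a^2 + 13*a - 10)/(3*a^2 + 11*a + 10)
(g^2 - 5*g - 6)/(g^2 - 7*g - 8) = (g - 6)/(g - 8)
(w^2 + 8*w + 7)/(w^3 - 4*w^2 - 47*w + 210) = (w + 1)/(w^2 - 11*w + 30)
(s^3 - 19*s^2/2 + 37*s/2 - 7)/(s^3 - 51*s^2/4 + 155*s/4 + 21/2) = 2*(2*s^2 - 5*s + 2)/(4*s^2 - 23*s - 6)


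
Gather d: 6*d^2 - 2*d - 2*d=6*d^2 - 4*d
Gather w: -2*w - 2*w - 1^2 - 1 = -4*w - 2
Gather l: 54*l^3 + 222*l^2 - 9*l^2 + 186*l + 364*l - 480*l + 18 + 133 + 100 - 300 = 54*l^3 + 213*l^2 + 70*l - 49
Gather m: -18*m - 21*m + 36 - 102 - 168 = -39*m - 234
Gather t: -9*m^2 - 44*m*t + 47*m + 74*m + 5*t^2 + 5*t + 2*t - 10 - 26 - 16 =-9*m^2 + 121*m + 5*t^2 + t*(7 - 44*m) - 52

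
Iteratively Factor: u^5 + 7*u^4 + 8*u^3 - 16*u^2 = (u + 4)*(u^4 + 3*u^3 - 4*u^2) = u*(u + 4)*(u^3 + 3*u^2 - 4*u) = u*(u - 1)*(u + 4)*(u^2 + 4*u) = u^2*(u - 1)*(u + 4)*(u + 4)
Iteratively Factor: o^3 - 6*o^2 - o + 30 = (o - 5)*(o^2 - o - 6) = (o - 5)*(o + 2)*(o - 3)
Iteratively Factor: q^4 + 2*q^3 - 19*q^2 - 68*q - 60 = (q + 2)*(q^3 - 19*q - 30) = (q + 2)*(q + 3)*(q^2 - 3*q - 10) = (q + 2)^2*(q + 3)*(q - 5)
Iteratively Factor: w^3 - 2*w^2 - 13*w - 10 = (w + 2)*(w^2 - 4*w - 5) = (w - 5)*(w + 2)*(w + 1)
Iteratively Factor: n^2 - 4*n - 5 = (n + 1)*(n - 5)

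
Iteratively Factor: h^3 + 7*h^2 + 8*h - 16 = (h + 4)*(h^2 + 3*h - 4) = (h - 1)*(h + 4)*(h + 4)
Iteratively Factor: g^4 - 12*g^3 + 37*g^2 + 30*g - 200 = (g - 4)*(g^3 - 8*g^2 + 5*g + 50) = (g - 4)*(g + 2)*(g^2 - 10*g + 25) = (g - 5)*(g - 4)*(g + 2)*(g - 5)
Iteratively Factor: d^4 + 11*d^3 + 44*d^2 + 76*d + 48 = (d + 2)*(d^3 + 9*d^2 + 26*d + 24) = (d + 2)*(d + 4)*(d^2 + 5*d + 6) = (d + 2)^2*(d + 4)*(d + 3)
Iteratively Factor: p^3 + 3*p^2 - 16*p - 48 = (p + 4)*(p^2 - p - 12) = (p - 4)*(p + 4)*(p + 3)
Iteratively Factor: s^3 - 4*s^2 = (s - 4)*(s^2) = s*(s - 4)*(s)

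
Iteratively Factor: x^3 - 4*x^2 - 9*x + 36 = (x - 4)*(x^2 - 9) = (x - 4)*(x - 3)*(x + 3)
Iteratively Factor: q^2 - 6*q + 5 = (q - 1)*(q - 5)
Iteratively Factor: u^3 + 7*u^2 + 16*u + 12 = (u + 3)*(u^2 + 4*u + 4) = (u + 2)*(u + 3)*(u + 2)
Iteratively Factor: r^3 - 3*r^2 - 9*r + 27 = (r + 3)*(r^2 - 6*r + 9) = (r - 3)*(r + 3)*(r - 3)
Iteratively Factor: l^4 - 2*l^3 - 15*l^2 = (l - 5)*(l^3 + 3*l^2) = l*(l - 5)*(l^2 + 3*l) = l^2*(l - 5)*(l + 3)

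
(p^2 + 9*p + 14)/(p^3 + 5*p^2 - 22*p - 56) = 1/(p - 4)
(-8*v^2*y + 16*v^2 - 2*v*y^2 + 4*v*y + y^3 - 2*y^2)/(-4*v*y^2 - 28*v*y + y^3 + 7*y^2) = (2*v*y - 4*v + y^2 - 2*y)/(y*(y + 7))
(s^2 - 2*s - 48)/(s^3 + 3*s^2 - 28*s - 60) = (s - 8)/(s^2 - 3*s - 10)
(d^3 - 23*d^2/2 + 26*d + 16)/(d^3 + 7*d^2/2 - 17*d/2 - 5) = (d^2 - 12*d + 32)/(d^2 + 3*d - 10)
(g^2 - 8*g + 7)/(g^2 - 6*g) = (g^2 - 8*g + 7)/(g*(g - 6))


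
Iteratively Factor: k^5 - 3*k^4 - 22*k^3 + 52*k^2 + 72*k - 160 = (k - 2)*(k^4 - k^3 - 24*k^2 + 4*k + 80) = (k - 2)*(k + 2)*(k^3 - 3*k^2 - 18*k + 40) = (k - 2)*(k + 2)*(k + 4)*(k^2 - 7*k + 10) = (k - 2)^2*(k + 2)*(k + 4)*(k - 5)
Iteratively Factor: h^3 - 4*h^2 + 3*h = (h - 3)*(h^2 - h) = h*(h - 3)*(h - 1)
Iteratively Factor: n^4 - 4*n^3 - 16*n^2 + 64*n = (n - 4)*(n^3 - 16*n) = n*(n - 4)*(n^2 - 16) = n*(n - 4)^2*(n + 4)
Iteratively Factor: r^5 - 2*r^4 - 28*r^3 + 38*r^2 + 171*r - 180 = (r - 5)*(r^4 + 3*r^3 - 13*r^2 - 27*r + 36) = (r - 5)*(r + 4)*(r^3 - r^2 - 9*r + 9) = (r - 5)*(r - 1)*(r + 4)*(r^2 - 9) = (r - 5)*(r - 3)*(r - 1)*(r + 4)*(r + 3)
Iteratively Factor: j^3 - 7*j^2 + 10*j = (j - 5)*(j^2 - 2*j) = j*(j - 5)*(j - 2)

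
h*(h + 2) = h^2 + 2*h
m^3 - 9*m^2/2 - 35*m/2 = m*(m - 7)*(m + 5/2)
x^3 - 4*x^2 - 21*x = x*(x - 7)*(x + 3)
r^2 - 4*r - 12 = (r - 6)*(r + 2)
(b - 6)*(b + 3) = b^2 - 3*b - 18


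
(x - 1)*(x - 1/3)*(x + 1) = x^3 - x^2/3 - x + 1/3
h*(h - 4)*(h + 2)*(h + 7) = h^4 + 5*h^3 - 22*h^2 - 56*h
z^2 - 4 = (z - 2)*(z + 2)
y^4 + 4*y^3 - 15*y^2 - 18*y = y*(y - 3)*(y + 1)*(y + 6)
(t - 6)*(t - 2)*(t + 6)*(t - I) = t^4 - 2*t^3 - I*t^3 - 36*t^2 + 2*I*t^2 + 72*t + 36*I*t - 72*I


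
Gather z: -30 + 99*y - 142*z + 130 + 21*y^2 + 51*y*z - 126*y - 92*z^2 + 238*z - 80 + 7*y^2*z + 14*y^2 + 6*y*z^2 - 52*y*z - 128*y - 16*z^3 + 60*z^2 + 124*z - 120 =35*y^2 - 155*y - 16*z^3 + z^2*(6*y - 32) + z*(7*y^2 - y + 220) - 100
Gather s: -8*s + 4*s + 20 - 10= 10 - 4*s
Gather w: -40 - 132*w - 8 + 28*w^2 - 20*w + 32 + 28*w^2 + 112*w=56*w^2 - 40*w - 16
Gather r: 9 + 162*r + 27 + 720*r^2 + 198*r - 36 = 720*r^2 + 360*r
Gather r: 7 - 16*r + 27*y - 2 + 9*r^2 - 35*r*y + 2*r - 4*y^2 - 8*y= 9*r^2 + r*(-35*y - 14) - 4*y^2 + 19*y + 5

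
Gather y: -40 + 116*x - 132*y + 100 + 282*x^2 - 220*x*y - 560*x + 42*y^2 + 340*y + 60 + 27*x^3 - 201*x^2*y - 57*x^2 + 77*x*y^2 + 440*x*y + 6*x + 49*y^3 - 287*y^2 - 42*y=27*x^3 + 225*x^2 - 438*x + 49*y^3 + y^2*(77*x - 245) + y*(-201*x^2 + 220*x + 166) + 120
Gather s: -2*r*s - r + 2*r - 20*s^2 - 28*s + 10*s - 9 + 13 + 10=r - 20*s^2 + s*(-2*r - 18) + 14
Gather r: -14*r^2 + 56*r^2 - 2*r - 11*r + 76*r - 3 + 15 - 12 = 42*r^2 + 63*r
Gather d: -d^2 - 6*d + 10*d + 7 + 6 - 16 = -d^2 + 4*d - 3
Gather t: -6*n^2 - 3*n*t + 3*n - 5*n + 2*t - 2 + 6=-6*n^2 - 2*n + t*(2 - 3*n) + 4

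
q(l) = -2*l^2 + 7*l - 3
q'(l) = 7 - 4*l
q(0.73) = 1.04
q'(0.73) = 4.08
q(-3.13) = -44.50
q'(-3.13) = 19.52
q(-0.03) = -3.21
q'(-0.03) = 7.12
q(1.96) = 3.04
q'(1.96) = -0.84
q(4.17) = -8.59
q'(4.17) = -9.68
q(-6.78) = -142.40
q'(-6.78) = 34.12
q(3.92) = -6.29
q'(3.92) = -8.68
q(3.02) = -0.10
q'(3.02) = -5.08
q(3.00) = 0.00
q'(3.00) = -5.00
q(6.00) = -33.00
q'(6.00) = -17.00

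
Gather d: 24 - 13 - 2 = 9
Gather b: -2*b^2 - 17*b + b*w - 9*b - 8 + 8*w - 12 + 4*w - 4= -2*b^2 + b*(w - 26) + 12*w - 24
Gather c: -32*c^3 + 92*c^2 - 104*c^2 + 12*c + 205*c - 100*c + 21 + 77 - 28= -32*c^3 - 12*c^2 + 117*c + 70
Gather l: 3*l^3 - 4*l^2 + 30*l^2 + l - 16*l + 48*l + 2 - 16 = 3*l^3 + 26*l^2 + 33*l - 14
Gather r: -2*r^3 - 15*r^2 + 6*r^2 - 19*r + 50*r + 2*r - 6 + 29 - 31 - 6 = -2*r^3 - 9*r^2 + 33*r - 14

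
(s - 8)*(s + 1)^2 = s^3 - 6*s^2 - 15*s - 8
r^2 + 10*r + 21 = (r + 3)*(r + 7)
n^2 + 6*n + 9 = (n + 3)^2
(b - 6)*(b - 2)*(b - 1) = b^3 - 9*b^2 + 20*b - 12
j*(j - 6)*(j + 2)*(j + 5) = j^4 + j^3 - 32*j^2 - 60*j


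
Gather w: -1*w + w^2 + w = w^2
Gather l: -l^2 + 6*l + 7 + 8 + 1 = -l^2 + 6*l + 16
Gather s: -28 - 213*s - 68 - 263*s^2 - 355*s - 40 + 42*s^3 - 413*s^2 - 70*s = 42*s^3 - 676*s^2 - 638*s - 136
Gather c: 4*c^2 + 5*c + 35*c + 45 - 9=4*c^2 + 40*c + 36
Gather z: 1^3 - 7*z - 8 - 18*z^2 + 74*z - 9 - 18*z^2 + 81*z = -36*z^2 + 148*z - 16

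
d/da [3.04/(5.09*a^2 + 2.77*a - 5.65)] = (-30.9472*a - 8.4208)/(5.09*a^2 + 2.77*a - 5.65)^2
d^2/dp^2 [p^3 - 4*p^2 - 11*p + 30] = 6*p - 8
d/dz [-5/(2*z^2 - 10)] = 5*z/(z^2 - 5)^2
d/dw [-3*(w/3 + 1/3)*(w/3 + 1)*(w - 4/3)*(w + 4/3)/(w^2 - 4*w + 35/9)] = 2*(-81*w^5 + 324*w^4 + 666*w^3 - 1980*w^2 - 817*w + 1984)/(3*(81*w^4 - 648*w^3 + 1926*w^2 - 2520*w + 1225))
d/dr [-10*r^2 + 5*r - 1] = 5 - 20*r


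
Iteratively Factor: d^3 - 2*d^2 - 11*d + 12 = (d - 1)*(d^2 - d - 12) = (d - 4)*(d - 1)*(d + 3)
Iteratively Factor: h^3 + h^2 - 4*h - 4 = (h + 1)*(h^2 - 4) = (h + 1)*(h + 2)*(h - 2)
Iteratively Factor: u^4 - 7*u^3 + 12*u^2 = (u - 3)*(u^3 - 4*u^2) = (u - 4)*(u - 3)*(u^2) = u*(u - 4)*(u - 3)*(u)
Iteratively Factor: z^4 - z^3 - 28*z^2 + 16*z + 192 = (z + 3)*(z^3 - 4*z^2 - 16*z + 64) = (z - 4)*(z + 3)*(z^2 - 16) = (z - 4)^2*(z + 3)*(z + 4)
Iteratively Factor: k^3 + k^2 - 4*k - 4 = (k + 2)*(k^2 - k - 2) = (k - 2)*(k + 2)*(k + 1)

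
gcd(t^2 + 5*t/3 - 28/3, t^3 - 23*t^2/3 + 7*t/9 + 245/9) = t - 7/3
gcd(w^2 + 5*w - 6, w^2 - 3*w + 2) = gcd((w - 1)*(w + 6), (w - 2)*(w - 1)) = w - 1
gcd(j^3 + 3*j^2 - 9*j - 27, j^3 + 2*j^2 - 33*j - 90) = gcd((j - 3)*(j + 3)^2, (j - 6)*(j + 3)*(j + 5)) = j + 3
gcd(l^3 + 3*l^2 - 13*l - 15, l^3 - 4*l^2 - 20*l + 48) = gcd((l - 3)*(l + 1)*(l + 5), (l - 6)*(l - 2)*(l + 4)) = 1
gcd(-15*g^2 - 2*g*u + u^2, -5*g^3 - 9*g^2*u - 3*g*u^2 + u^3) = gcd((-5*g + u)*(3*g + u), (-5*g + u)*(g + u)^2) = -5*g + u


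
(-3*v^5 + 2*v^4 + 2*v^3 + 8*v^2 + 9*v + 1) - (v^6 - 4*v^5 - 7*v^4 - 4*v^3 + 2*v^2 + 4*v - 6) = -v^6 + v^5 + 9*v^4 + 6*v^3 + 6*v^2 + 5*v + 7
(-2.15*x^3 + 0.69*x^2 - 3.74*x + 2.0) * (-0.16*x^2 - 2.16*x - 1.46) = 0.344*x^5 + 4.5336*x^4 + 2.247*x^3 + 6.751*x^2 + 1.1404*x - 2.92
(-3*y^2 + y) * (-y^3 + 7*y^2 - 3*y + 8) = 3*y^5 - 22*y^4 + 16*y^3 - 27*y^2 + 8*y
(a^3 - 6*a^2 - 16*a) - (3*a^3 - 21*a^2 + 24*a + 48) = -2*a^3 + 15*a^2 - 40*a - 48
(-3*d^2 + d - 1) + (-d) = -3*d^2 - 1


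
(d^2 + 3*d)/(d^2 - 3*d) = (d + 3)/(d - 3)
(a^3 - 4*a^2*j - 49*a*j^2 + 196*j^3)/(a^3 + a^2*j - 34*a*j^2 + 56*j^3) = (a - 7*j)/(a - 2*j)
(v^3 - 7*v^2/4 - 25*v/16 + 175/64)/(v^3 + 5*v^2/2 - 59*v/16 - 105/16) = (v - 5/4)/(v + 3)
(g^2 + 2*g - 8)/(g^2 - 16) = (g - 2)/(g - 4)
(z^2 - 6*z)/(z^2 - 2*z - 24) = z/(z + 4)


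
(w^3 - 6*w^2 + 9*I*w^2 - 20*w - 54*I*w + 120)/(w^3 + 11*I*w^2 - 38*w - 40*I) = (w - 6)/(w + 2*I)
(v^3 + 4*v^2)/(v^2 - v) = v*(v + 4)/(v - 1)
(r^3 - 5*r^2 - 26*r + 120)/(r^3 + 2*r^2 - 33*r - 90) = (r - 4)/(r + 3)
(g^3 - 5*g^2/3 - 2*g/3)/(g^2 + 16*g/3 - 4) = g*(3*g^2 - 5*g - 2)/(3*g^2 + 16*g - 12)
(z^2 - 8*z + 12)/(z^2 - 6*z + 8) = (z - 6)/(z - 4)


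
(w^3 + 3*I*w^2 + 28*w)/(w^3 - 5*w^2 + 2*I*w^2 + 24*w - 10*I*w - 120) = w*(w + 7*I)/(w^2 + w*(-5 + 6*I) - 30*I)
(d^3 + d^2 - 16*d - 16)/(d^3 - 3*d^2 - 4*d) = (d + 4)/d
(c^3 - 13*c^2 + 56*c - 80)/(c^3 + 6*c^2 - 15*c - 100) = (c^2 - 9*c + 20)/(c^2 + 10*c + 25)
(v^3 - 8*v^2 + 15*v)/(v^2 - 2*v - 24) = v*(-v^2 + 8*v - 15)/(-v^2 + 2*v + 24)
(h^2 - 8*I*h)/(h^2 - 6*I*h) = (h - 8*I)/(h - 6*I)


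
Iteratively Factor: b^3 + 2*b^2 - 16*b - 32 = (b + 4)*(b^2 - 2*b - 8) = (b - 4)*(b + 4)*(b + 2)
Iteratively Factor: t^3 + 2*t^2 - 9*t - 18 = (t - 3)*(t^2 + 5*t + 6) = (t - 3)*(t + 3)*(t + 2)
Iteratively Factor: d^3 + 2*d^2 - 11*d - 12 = (d + 4)*(d^2 - 2*d - 3) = (d - 3)*(d + 4)*(d + 1)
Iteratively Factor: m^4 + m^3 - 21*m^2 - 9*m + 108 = (m + 3)*(m^3 - 2*m^2 - 15*m + 36) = (m - 3)*(m + 3)*(m^2 + m - 12) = (m - 3)^2*(m + 3)*(m + 4)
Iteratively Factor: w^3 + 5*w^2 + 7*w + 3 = (w + 3)*(w^2 + 2*w + 1) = (w + 1)*(w + 3)*(w + 1)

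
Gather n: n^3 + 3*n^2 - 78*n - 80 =n^3 + 3*n^2 - 78*n - 80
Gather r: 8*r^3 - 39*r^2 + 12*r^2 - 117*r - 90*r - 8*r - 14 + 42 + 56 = 8*r^3 - 27*r^2 - 215*r + 84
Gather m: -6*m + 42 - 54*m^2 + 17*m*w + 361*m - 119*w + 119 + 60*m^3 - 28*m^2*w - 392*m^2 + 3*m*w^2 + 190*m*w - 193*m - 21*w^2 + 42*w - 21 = 60*m^3 + m^2*(-28*w - 446) + m*(3*w^2 + 207*w + 162) - 21*w^2 - 77*w + 140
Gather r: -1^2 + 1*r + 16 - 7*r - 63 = -6*r - 48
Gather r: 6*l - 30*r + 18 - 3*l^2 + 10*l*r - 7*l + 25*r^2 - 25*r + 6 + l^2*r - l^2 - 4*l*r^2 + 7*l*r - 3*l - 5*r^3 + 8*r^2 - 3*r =-4*l^2 - 4*l - 5*r^3 + r^2*(33 - 4*l) + r*(l^2 + 17*l - 58) + 24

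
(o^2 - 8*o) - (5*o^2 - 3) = -4*o^2 - 8*o + 3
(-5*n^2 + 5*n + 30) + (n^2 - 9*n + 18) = -4*n^2 - 4*n + 48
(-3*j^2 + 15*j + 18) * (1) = -3*j^2 + 15*j + 18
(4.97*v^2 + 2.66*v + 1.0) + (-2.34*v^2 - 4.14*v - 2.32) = 2.63*v^2 - 1.48*v - 1.32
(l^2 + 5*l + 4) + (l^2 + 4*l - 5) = 2*l^2 + 9*l - 1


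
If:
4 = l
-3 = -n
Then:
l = 4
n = 3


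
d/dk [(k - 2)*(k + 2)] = 2*k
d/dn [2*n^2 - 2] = 4*n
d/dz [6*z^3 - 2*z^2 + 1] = 2*z*(9*z - 2)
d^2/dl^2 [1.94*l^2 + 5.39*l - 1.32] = 3.88000000000000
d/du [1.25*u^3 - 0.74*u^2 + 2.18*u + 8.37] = 3.75*u^2 - 1.48*u + 2.18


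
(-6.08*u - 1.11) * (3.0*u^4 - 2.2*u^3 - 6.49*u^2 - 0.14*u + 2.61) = -18.24*u^5 + 10.046*u^4 + 41.9012*u^3 + 8.0551*u^2 - 15.7134*u - 2.8971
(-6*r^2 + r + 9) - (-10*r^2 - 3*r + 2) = 4*r^2 + 4*r + 7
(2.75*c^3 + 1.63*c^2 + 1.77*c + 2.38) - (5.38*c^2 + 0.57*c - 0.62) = 2.75*c^3 - 3.75*c^2 + 1.2*c + 3.0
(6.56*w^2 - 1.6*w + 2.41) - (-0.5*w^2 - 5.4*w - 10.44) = 7.06*w^2 + 3.8*w + 12.85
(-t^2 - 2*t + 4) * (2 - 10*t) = 10*t^3 + 18*t^2 - 44*t + 8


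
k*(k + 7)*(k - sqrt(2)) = k^3 - sqrt(2)*k^2 + 7*k^2 - 7*sqrt(2)*k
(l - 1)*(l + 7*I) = l^2 - l + 7*I*l - 7*I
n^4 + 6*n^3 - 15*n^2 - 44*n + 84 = (n - 2)^2*(n + 3)*(n + 7)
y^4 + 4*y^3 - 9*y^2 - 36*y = y*(y - 3)*(y + 3)*(y + 4)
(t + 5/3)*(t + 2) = t^2 + 11*t/3 + 10/3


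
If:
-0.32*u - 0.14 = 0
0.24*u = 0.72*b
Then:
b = -0.15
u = -0.44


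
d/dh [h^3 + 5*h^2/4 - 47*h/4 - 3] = 3*h^2 + 5*h/2 - 47/4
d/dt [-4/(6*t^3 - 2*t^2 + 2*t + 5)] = 8*(9*t^2 - 2*t + 1)/(6*t^3 - 2*t^2 + 2*t + 5)^2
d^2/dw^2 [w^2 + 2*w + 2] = 2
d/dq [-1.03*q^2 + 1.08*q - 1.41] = 1.08 - 2.06*q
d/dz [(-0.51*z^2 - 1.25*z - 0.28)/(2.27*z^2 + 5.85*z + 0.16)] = (-0.145999999999999*z^2 + 1.108*z + 1.438)/(5.1529*z^4 + 26.559*z^3 + 34.9489*z^2 + 1.872*z + 0.0256)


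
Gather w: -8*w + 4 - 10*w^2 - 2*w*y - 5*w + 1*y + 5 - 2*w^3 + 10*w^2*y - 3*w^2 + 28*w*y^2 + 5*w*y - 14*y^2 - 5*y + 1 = -2*w^3 + w^2*(10*y - 13) + w*(28*y^2 + 3*y - 13) - 14*y^2 - 4*y + 10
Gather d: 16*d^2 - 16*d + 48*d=16*d^2 + 32*d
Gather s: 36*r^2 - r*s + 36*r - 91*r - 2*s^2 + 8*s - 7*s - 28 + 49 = 36*r^2 - 55*r - 2*s^2 + s*(1 - r) + 21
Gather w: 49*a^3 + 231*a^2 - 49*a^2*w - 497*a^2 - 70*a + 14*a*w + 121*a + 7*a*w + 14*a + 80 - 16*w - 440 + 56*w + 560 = 49*a^3 - 266*a^2 + 65*a + w*(-49*a^2 + 21*a + 40) + 200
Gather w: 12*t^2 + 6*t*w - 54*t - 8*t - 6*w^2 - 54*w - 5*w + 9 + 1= 12*t^2 - 62*t - 6*w^2 + w*(6*t - 59) + 10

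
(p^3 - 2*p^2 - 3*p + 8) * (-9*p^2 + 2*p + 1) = -9*p^5 + 20*p^4 + 24*p^3 - 80*p^2 + 13*p + 8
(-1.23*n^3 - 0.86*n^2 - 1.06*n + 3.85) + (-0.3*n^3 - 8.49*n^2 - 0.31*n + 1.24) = -1.53*n^3 - 9.35*n^2 - 1.37*n + 5.09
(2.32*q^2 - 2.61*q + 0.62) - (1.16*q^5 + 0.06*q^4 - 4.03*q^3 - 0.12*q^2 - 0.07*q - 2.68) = -1.16*q^5 - 0.06*q^4 + 4.03*q^3 + 2.44*q^2 - 2.54*q + 3.3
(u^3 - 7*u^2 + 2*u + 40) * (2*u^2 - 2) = 2*u^5 - 14*u^4 + 2*u^3 + 94*u^2 - 4*u - 80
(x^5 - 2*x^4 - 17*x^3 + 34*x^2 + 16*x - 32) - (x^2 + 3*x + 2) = x^5 - 2*x^4 - 17*x^3 + 33*x^2 + 13*x - 34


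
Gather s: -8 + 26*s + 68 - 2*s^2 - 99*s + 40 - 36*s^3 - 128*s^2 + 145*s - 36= -36*s^3 - 130*s^2 + 72*s + 64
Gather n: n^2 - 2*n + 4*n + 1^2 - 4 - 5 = n^2 + 2*n - 8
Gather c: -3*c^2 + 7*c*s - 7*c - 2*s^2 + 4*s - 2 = -3*c^2 + c*(7*s - 7) - 2*s^2 + 4*s - 2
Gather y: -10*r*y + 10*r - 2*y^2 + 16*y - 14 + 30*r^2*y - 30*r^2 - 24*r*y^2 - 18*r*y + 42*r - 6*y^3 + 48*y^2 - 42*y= -30*r^2 + 52*r - 6*y^3 + y^2*(46 - 24*r) + y*(30*r^2 - 28*r - 26) - 14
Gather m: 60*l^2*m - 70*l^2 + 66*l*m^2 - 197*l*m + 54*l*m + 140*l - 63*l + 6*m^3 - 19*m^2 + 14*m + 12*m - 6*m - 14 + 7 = -70*l^2 + 77*l + 6*m^3 + m^2*(66*l - 19) + m*(60*l^2 - 143*l + 20) - 7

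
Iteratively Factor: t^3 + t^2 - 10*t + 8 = (t - 1)*(t^2 + 2*t - 8) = (t - 2)*(t - 1)*(t + 4)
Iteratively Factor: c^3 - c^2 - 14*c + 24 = (c - 2)*(c^2 + c - 12) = (c - 2)*(c + 4)*(c - 3)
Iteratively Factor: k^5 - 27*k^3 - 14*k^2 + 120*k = (k - 2)*(k^4 + 2*k^3 - 23*k^2 - 60*k) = (k - 5)*(k - 2)*(k^3 + 7*k^2 + 12*k) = (k - 5)*(k - 2)*(k + 4)*(k^2 + 3*k) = k*(k - 5)*(k - 2)*(k + 4)*(k + 3)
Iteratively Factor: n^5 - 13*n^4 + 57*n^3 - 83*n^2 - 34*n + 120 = (n - 2)*(n^4 - 11*n^3 + 35*n^2 - 13*n - 60) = (n - 4)*(n - 2)*(n^3 - 7*n^2 + 7*n + 15) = (n - 4)*(n - 3)*(n - 2)*(n^2 - 4*n - 5) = (n - 4)*(n - 3)*(n - 2)*(n + 1)*(n - 5)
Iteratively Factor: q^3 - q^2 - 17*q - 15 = (q + 3)*(q^2 - 4*q - 5) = (q - 5)*(q + 3)*(q + 1)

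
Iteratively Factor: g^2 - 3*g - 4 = (g - 4)*(g + 1)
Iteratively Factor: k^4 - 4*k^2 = (k)*(k^3 - 4*k) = k^2*(k^2 - 4) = k^2*(k + 2)*(k - 2)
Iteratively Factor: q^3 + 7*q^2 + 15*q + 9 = (q + 1)*(q^2 + 6*q + 9) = (q + 1)*(q + 3)*(q + 3)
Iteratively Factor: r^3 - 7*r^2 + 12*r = (r - 3)*(r^2 - 4*r) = r*(r - 3)*(r - 4)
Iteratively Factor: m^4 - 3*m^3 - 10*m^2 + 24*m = (m - 4)*(m^3 + m^2 - 6*m) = m*(m - 4)*(m^2 + m - 6) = m*(m - 4)*(m - 2)*(m + 3)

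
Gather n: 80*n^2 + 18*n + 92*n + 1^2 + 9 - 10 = 80*n^2 + 110*n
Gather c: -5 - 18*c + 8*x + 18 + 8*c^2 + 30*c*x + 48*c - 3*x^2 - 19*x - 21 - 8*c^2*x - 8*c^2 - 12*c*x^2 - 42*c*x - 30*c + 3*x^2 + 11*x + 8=-8*c^2*x + c*(-12*x^2 - 12*x)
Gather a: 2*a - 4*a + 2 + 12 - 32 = -2*a - 18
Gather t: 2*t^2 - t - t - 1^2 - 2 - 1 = 2*t^2 - 2*t - 4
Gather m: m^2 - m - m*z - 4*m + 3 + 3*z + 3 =m^2 + m*(-z - 5) + 3*z + 6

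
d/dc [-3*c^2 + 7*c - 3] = 7 - 6*c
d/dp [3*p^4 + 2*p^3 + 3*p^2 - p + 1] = 12*p^3 + 6*p^2 + 6*p - 1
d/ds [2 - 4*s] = -4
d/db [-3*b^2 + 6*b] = 6 - 6*b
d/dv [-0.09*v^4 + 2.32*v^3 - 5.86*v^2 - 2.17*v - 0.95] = -0.36*v^3 + 6.96*v^2 - 11.72*v - 2.17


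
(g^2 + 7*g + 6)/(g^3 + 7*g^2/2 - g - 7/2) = 2*(g + 6)/(2*g^2 + 5*g - 7)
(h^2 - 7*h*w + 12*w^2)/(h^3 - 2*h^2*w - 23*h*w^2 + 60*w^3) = 1/(h + 5*w)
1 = 1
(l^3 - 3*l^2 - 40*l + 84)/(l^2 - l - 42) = l - 2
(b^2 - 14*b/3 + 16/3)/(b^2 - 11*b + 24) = (3*b^2 - 14*b + 16)/(3*(b^2 - 11*b + 24))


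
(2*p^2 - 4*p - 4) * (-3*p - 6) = -6*p^3 + 36*p + 24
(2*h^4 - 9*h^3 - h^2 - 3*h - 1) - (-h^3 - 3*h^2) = 2*h^4 - 8*h^3 + 2*h^2 - 3*h - 1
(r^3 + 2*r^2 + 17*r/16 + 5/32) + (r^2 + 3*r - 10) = r^3 + 3*r^2 + 65*r/16 - 315/32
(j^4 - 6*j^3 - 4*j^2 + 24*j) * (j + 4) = j^5 - 2*j^4 - 28*j^3 + 8*j^2 + 96*j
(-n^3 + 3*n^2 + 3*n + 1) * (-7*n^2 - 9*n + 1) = 7*n^5 - 12*n^4 - 49*n^3 - 31*n^2 - 6*n + 1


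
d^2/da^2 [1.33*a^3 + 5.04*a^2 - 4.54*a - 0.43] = 7.98*a + 10.08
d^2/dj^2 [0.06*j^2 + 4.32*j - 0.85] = 0.120000000000000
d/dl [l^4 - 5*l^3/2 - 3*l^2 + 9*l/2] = 4*l^3 - 15*l^2/2 - 6*l + 9/2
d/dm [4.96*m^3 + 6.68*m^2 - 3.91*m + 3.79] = 14.88*m^2 + 13.36*m - 3.91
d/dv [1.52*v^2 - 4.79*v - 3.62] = 3.04*v - 4.79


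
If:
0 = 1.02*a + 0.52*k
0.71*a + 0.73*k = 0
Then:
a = 0.00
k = 0.00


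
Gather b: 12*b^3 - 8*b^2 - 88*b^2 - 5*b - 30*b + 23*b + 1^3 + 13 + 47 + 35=12*b^3 - 96*b^2 - 12*b + 96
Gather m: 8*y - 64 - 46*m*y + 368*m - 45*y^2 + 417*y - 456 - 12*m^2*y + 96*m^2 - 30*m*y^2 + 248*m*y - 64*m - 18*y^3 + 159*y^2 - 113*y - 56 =m^2*(96 - 12*y) + m*(-30*y^2 + 202*y + 304) - 18*y^3 + 114*y^2 + 312*y - 576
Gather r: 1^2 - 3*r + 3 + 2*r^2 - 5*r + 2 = 2*r^2 - 8*r + 6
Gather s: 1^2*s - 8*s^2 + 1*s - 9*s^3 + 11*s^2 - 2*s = -9*s^3 + 3*s^2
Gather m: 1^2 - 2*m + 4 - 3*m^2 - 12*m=-3*m^2 - 14*m + 5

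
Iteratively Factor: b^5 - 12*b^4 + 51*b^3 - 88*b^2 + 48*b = (b - 1)*(b^4 - 11*b^3 + 40*b^2 - 48*b) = (b - 4)*(b - 1)*(b^3 - 7*b^2 + 12*b) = (b - 4)^2*(b - 1)*(b^2 - 3*b) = (b - 4)^2*(b - 3)*(b - 1)*(b)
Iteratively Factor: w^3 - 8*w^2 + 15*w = (w - 3)*(w^2 - 5*w) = w*(w - 3)*(w - 5)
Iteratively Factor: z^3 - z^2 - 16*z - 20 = (z + 2)*(z^2 - 3*z - 10) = (z + 2)^2*(z - 5)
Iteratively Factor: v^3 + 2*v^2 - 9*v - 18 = (v + 2)*(v^2 - 9) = (v - 3)*(v + 2)*(v + 3)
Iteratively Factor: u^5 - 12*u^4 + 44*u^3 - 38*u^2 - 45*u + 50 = (u - 5)*(u^4 - 7*u^3 + 9*u^2 + 7*u - 10) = (u - 5)*(u + 1)*(u^3 - 8*u^2 + 17*u - 10) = (u - 5)*(u - 1)*(u + 1)*(u^2 - 7*u + 10) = (u - 5)*(u - 2)*(u - 1)*(u + 1)*(u - 5)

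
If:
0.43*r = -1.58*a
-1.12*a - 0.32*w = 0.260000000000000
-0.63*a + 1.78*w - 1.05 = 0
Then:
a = -0.36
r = 1.34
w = 0.46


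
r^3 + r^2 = r^2*(r + 1)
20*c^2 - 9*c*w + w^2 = (-5*c + w)*(-4*c + w)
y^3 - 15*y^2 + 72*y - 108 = (y - 6)^2*(y - 3)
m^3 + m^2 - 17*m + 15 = (m - 3)*(m - 1)*(m + 5)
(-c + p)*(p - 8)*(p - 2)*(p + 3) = -c*p^3 + 7*c*p^2 + 14*c*p - 48*c + p^4 - 7*p^3 - 14*p^2 + 48*p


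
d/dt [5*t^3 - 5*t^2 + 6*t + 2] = 15*t^2 - 10*t + 6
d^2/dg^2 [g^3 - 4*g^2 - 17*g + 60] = 6*g - 8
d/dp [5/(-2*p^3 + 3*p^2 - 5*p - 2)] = 5*(6*p^2 - 6*p + 5)/(2*p^3 - 3*p^2 + 5*p + 2)^2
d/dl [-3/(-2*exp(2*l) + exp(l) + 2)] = (3 - 12*exp(l))*exp(l)/(-2*exp(2*l) + exp(l) + 2)^2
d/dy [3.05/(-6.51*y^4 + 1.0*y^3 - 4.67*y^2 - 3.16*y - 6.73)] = (79.422*y^3 - 9.15*y^2 + 28.487*y + 9.638)/(6.51*y^4 - 1.0*y^3 + 4.67*y^2 + 3.16*y + 6.73)^2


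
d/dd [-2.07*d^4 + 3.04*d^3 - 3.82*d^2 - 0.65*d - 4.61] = -8.28*d^3 + 9.12*d^2 - 7.64*d - 0.65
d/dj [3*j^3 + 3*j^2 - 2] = 3*j*(3*j + 2)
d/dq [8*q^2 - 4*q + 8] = 16*q - 4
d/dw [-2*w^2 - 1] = -4*w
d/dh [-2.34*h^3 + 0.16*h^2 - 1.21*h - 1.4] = -7.02*h^2 + 0.32*h - 1.21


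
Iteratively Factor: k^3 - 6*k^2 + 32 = (k + 2)*(k^2 - 8*k + 16) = (k - 4)*(k + 2)*(k - 4)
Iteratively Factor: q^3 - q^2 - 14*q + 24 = (q - 2)*(q^2 + q - 12) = (q - 2)*(q + 4)*(q - 3)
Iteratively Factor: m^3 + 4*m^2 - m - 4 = (m + 4)*(m^2 - 1) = (m + 1)*(m + 4)*(m - 1)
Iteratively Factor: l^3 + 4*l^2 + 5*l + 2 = (l + 1)*(l^2 + 3*l + 2) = (l + 1)*(l + 2)*(l + 1)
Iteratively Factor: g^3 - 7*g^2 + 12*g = (g - 4)*(g^2 - 3*g) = g*(g - 4)*(g - 3)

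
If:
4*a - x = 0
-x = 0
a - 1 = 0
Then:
No Solution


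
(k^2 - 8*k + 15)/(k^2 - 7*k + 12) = (k - 5)/(k - 4)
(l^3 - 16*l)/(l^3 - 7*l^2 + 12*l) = (l + 4)/(l - 3)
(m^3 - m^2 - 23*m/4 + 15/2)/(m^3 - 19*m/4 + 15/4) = (m - 2)/(m - 1)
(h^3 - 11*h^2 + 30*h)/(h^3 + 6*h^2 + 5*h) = (h^2 - 11*h + 30)/(h^2 + 6*h + 5)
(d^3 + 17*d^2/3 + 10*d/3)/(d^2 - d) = (3*d^2 + 17*d + 10)/(3*(d - 1))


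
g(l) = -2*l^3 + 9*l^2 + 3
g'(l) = -6*l^2 + 18*l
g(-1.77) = 42.29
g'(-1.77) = -50.66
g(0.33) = 3.91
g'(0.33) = 5.29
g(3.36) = 28.74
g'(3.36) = -7.26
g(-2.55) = 94.69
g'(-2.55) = -84.92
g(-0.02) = 3.00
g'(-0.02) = -0.36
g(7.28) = -291.67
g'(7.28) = -186.95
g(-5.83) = 705.21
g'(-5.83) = -308.87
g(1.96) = 22.52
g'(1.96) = 12.23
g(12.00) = -2157.00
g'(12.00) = -648.00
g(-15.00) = 8778.00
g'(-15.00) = -1620.00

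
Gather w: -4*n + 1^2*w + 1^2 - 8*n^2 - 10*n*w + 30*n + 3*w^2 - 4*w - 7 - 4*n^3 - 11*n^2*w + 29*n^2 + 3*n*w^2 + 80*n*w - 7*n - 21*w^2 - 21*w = -4*n^3 + 21*n^2 + 19*n + w^2*(3*n - 18) + w*(-11*n^2 + 70*n - 24) - 6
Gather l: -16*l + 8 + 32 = 40 - 16*l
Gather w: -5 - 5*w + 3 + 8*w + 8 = 3*w + 6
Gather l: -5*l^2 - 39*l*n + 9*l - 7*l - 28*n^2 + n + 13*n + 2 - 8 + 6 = -5*l^2 + l*(2 - 39*n) - 28*n^2 + 14*n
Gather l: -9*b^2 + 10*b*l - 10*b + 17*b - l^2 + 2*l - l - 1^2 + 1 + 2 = -9*b^2 + 7*b - l^2 + l*(10*b + 1) + 2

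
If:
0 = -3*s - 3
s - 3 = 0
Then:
No Solution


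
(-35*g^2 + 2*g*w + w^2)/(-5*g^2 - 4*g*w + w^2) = (7*g + w)/(g + w)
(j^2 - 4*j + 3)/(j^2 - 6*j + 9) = (j - 1)/(j - 3)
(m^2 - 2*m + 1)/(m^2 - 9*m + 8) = (m - 1)/(m - 8)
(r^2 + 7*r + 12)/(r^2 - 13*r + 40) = (r^2 + 7*r + 12)/(r^2 - 13*r + 40)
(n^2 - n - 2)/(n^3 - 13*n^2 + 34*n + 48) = (n - 2)/(n^2 - 14*n + 48)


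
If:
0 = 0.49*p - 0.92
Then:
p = 1.88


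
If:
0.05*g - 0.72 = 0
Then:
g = 14.40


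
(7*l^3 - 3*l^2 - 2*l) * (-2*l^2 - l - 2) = -14*l^5 - l^4 - 7*l^3 + 8*l^2 + 4*l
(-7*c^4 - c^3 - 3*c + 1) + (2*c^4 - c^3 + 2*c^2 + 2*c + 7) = -5*c^4 - 2*c^3 + 2*c^2 - c + 8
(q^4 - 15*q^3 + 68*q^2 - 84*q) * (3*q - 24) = 3*q^5 - 69*q^4 + 564*q^3 - 1884*q^2 + 2016*q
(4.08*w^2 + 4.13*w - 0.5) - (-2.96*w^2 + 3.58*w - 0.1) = 7.04*w^2 + 0.55*w - 0.4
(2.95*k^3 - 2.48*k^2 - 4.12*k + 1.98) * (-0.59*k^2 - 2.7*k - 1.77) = -1.7405*k^5 - 6.5018*k^4 + 3.9053*k^3 + 14.3454*k^2 + 1.9464*k - 3.5046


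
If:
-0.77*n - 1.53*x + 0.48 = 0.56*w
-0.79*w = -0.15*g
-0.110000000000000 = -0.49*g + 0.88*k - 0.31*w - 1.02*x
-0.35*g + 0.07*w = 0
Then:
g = 0.00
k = 1.15909090909091*x - 0.125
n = 0.623376623376623 - 1.98701298701299*x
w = 0.00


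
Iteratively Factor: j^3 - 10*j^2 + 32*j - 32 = (j - 4)*(j^2 - 6*j + 8) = (j - 4)^2*(j - 2)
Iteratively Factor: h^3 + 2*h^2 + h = (h + 1)*(h^2 + h) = h*(h + 1)*(h + 1)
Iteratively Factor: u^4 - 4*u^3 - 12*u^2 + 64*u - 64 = (u - 4)*(u^3 - 12*u + 16) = (u - 4)*(u - 2)*(u^2 + 2*u - 8) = (u - 4)*(u - 2)^2*(u + 4)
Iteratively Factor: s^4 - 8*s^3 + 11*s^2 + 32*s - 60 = (s - 3)*(s^3 - 5*s^2 - 4*s + 20) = (s - 5)*(s - 3)*(s^2 - 4) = (s - 5)*(s - 3)*(s + 2)*(s - 2)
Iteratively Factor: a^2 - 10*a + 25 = (a - 5)*(a - 5)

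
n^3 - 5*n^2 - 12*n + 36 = (n - 6)*(n - 2)*(n + 3)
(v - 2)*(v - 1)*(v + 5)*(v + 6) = v^4 + 8*v^3 - v^2 - 68*v + 60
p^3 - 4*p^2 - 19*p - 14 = (p - 7)*(p + 1)*(p + 2)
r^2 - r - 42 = (r - 7)*(r + 6)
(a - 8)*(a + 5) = a^2 - 3*a - 40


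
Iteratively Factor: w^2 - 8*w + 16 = (w - 4)*(w - 4)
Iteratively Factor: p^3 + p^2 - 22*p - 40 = (p + 2)*(p^2 - p - 20) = (p + 2)*(p + 4)*(p - 5)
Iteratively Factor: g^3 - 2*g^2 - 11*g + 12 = (g - 1)*(g^2 - g - 12) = (g - 1)*(g + 3)*(g - 4)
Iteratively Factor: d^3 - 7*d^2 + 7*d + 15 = (d + 1)*(d^2 - 8*d + 15) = (d - 3)*(d + 1)*(d - 5)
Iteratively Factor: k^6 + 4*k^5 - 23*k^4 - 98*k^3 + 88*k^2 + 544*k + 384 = (k + 1)*(k^5 + 3*k^4 - 26*k^3 - 72*k^2 + 160*k + 384) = (k + 1)*(k + 2)*(k^4 + k^3 - 28*k^2 - 16*k + 192) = (k + 1)*(k + 2)*(k + 4)*(k^3 - 3*k^2 - 16*k + 48) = (k + 1)*(k + 2)*(k + 4)^2*(k^2 - 7*k + 12) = (k - 3)*(k + 1)*(k + 2)*(k + 4)^2*(k - 4)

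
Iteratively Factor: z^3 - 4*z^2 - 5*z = (z)*(z^2 - 4*z - 5) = z*(z - 5)*(z + 1)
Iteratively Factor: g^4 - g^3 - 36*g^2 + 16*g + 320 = (g + 4)*(g^3 - 5*g^2 - 16*g + 80) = (g - 4)*(g + 4)*(g^2 - g - 20) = (g - 4)*(g + 4)^2*(g - 5)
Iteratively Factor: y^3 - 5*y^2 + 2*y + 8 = (y + 1)*(y^2 - 6*y + 8) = (y - 2)*(y + 1)*(y - 4)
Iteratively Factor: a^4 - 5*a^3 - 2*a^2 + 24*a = (a - 3)*(a^3 - 2*a^2 - 8*a) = a*(a - 3)*(a^2 - 2*a - 8) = a*(a - 3)*(a + 2)*(a - 4)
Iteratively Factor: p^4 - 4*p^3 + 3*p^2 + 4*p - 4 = (p - 2)*(p^3 - 2*p^2 - p + 2) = (p - 2)*(p + 1)*(p^2 - 3*p + 2) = (p - 2)^2*(p + 1)*(p - 1)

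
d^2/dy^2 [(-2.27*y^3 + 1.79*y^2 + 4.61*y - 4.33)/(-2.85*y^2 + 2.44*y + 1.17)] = (5.6843418860808e-14*y^4 - 57.616796*y^3 + 214.092396*y^2 - 254.252772*y + 101.85554)/(23.149125*y^6 - 59.4567*y^5 + 22.393305*y^4 + 34.290296*y^3 - 9.193041*y^2 - 10.020348*y - 1.601613)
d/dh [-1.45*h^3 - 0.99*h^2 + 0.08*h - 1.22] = -4.35*h^2 - 1.98*h + 0.08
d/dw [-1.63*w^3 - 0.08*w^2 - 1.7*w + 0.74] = -4.89*w^2 - 0.16*w - 1.7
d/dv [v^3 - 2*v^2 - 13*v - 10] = 3*v^2 - 4*v - 13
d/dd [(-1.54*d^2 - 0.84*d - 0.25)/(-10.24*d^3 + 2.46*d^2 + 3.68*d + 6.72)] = (-15.7696*d^4 - 17.2032*d^3 - 11.2808*d^2 - 19.4676*d - 4.7248)/(104.8576*d^6 - 50.3808*d^5 - 69.3148*d^4 - 119.52*d^3 + 46.6048*d^2 + 49.4592*d + 45.1584)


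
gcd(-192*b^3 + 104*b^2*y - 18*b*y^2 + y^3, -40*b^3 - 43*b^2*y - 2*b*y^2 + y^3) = -8*b + y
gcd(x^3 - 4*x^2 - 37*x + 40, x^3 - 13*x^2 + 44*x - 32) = x^2 - 9*x + 8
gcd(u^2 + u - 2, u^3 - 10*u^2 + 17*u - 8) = u - 1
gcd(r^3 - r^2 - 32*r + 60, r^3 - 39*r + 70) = r^2 - 7*r + 10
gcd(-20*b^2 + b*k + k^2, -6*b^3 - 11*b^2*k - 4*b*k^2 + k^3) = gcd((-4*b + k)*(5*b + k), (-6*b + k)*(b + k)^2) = 1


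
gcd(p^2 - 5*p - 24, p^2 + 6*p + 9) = p + 3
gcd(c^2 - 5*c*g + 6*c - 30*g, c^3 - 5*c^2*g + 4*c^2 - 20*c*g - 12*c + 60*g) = c^2 - 5*c*g + 6*c - 30*g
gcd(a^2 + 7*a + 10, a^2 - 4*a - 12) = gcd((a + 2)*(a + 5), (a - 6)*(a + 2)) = a + 2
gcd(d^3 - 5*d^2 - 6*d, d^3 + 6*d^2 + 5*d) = d^2 + d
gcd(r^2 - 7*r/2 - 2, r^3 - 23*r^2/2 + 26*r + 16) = r^2 - 7*r/2 - 2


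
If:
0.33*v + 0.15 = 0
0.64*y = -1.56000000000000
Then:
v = -0.45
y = -2.44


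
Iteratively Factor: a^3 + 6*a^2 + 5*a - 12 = (a + 4)*(a^2 + 2*a - 3) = (a - 1)*(a + 4)*(a + 3)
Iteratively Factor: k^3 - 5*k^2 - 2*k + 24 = (k + 2)*(k^2 - 7*k + 12) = (k - 3)*(k + 2)*(k - 4)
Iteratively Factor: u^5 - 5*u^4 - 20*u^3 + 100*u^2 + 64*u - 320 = (u + 4)*(u^4 - 9*u^3 + 16*u^2 + 36*u - 80) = (u - 2)*(u + 4)*(u^3 - 7*u^2 + 2*u + 40) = (u - 5)*(u - 2)*(u + 4)*(u^2 - 2*u - 8) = (u - 5)*(u - 4)*(u - 2)*(u + 4)*(u + 2)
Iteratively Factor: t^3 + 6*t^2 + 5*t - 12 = (t + 4)*(t^2 + 2*t - 3) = (t - 1)*(t + 4)*(t + 3)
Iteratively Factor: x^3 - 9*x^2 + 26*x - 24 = (x - 3)*(x^2 - 6*x + 8) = (x - 3)*(x - 2)*(x - 4)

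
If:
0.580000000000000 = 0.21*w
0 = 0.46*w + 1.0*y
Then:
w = 2.76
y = -1.27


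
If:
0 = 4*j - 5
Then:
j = 5/4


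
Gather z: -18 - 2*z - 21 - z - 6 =-3*z - 45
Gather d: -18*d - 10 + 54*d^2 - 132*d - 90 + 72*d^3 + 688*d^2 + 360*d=72*d^3 + 742*d^2 + 210*d - 100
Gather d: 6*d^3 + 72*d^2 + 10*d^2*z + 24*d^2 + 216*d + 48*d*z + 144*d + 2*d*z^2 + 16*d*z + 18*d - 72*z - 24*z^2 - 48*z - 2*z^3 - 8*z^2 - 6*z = 6*d^3 + d^2*(10*z + 96) + d*(2*z^2 + 64*z + 378) - 2*z^3 - 32*z^2 - 126*z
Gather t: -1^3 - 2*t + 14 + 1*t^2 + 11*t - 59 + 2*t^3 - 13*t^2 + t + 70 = 2*t^3 - 12*t^2 + 10*t + 24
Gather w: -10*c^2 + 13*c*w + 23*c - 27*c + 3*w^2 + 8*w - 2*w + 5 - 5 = -10*c^2 - 4*c + 3*w^2 + w*(13*c + 6)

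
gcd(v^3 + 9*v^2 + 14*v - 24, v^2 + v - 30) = v + 6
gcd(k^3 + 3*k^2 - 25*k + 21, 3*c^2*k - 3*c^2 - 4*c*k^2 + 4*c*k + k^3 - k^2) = k - 1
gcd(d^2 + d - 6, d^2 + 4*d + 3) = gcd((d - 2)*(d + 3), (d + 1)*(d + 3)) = d + 3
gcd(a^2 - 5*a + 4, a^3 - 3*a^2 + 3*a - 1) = a - 1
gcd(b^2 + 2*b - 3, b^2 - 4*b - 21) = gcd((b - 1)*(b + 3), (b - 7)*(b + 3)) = b + 3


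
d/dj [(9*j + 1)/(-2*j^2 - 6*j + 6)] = (9*j^2/2 + j + 15)/(j^4 + 6*j^3 + 3*j^2 - 18*j + 9)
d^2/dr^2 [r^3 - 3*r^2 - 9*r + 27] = 6*r - 6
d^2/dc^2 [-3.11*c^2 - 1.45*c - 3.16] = -6.22000000000000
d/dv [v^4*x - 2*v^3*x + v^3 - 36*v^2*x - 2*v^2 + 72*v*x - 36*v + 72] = 4*v^3*x - 6*v^2*x + 3*v^2 - 72*v*x - 4*v + 72*x - 36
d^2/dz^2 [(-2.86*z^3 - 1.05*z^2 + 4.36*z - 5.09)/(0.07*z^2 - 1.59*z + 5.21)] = (-1.38777878078145e-17*z^5 - 4.44089209850063e-16*z^4 - 12.56565*z^3 + 144.299688*z^2 - 471.934206*z - 6.79041399999998)/(0.000343*z^6 - 0.023373*z^5 + 0.607488*z^4 - 7.498917*z^3 + 45.214464*z^2 - 129.477357*z + 141.420761)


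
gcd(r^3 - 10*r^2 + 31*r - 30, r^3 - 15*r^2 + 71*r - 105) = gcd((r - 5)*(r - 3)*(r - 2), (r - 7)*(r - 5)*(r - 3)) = r^2 - 8*r + 15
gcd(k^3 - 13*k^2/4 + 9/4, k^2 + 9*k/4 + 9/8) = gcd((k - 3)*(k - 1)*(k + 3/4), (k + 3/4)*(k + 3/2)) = k + 3/4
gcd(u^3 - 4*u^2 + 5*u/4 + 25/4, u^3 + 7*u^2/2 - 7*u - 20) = u - 5/2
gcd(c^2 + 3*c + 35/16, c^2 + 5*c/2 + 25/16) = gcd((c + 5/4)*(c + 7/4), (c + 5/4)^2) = c + 5/4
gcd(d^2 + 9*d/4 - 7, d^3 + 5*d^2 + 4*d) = d + 4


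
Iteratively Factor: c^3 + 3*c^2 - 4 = (c + 2)*(c^2 + c - 2) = (c + 2)^2*(c - 1)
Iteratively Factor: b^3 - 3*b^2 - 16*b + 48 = (b + 4)*(b^2 - 7*b + 12) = (b - 4)*(b + 4)*(b - 3)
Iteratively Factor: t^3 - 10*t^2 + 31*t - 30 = (t - 5)*(t^2 - 5*t + 6) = (t - 5)*(t - 3)*(t - 2)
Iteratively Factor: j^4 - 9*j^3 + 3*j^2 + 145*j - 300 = (j - 5)*(j^3 - 4*j^2 - 17*j + 60) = (j - 5)^2*(j^2 + j - 12) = (j - 5)^2*(j - 3)*(j + 4)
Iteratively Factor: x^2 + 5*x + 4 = (x + 4)*(x + 1)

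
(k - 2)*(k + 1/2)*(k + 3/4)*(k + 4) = k^4 + 13*k^3/4 - 41*k^2/8 - 37*k/4 - 3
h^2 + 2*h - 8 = (h - 2)*(h + 4)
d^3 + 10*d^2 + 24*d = d*(d + 4)*(d + 6)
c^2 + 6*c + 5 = (c + 1)*(c + 5)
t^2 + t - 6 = (t - 2)*(t + 3)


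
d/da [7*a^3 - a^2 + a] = 21*a^2 - 2*a + 1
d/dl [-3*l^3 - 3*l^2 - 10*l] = -9*l^2 - 6*l - 10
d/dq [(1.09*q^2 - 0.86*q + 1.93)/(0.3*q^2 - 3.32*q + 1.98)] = (-3.3608*q^2 + 3.1584*q + 4.7048)/(0.09*q^4 - 1.992*q^3 + 12.2104*q^2 - 13.1472*q + 3.9204)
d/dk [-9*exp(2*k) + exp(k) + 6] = (1 - 18*exp(k))*exp(k)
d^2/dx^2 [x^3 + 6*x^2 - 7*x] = 6*x + 12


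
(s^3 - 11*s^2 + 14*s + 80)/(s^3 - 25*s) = (s^2 - 6*s - 16)/(s*(s + 5))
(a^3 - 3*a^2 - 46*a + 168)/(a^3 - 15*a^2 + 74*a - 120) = (a + 7)/(a - 5)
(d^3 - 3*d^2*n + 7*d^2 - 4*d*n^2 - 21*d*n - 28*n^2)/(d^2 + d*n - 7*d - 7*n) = (d^2 - 4*d*n + 7*d - 28*n)/(d - 7)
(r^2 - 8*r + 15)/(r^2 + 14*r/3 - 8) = 3*(r^2 - 8*r + 15)/(3*r^2 + 14*r - 24)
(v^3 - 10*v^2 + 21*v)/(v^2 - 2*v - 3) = v*(v - 7)/(v + 1)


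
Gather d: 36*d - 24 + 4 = 36*d - 20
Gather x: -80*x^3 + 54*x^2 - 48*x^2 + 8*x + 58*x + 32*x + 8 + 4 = -80*x^3 + 6*x^2 + 98*x + 12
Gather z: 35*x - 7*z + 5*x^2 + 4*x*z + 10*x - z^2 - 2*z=5*x^2 + 45*x - z^2 + z*(4*x - 9)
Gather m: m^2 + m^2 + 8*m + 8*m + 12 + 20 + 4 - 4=2*m^2 + 16*m + 32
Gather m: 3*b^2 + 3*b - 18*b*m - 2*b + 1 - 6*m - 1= 3*b^2 + b + m*(-18*b - 6)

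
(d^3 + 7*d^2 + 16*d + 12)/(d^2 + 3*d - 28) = (d^3 + 7*d^2 + 16*d + 12)/(d^2 + 3*d - 28)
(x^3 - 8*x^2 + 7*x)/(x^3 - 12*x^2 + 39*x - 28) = x/(x - 4)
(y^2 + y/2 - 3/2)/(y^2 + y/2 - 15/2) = (2*y^2 + y - 3)/(2*y^2 + y - 15)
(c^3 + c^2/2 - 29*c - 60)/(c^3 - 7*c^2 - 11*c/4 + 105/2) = 2*(c + 4)/(2*c - 7)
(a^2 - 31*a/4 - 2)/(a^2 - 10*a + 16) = (a + 1/4)/(a - 2)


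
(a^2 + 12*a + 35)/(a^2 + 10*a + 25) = (a + 7)/(a + 5)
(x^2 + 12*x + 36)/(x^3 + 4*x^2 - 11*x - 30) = (x^2 + 12*x + 36)/(x^3 + 4*x^2 - 11*x - 30)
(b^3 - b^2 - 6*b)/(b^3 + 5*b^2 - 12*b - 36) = b/(b + 6)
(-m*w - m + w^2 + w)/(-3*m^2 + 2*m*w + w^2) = (w + 1)/(3*m + w)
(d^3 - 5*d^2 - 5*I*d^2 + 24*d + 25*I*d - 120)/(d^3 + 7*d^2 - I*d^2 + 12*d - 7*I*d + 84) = (d^2 - d*(5 + 8*I) + 40*I)/(d^2 + d*(7 - 4*I) - 28*I)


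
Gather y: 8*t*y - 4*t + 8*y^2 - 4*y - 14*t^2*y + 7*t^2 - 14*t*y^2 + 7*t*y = 7*t^2 - 4*t + y^2*(8 - 14*t) + y*(-14*t^2 + 15*t - 4)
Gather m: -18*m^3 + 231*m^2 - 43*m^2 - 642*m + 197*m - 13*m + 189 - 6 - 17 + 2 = -18*m^3 + 188*m^2 - 458*m + 168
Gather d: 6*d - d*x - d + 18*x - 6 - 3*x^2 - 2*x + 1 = d*(5 - x) - 3*x^2 + 16*x - 5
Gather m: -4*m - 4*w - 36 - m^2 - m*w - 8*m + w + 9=-m^2 + m*(-w - 12) - 3*w - 27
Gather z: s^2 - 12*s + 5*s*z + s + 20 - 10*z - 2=s^2 - 11*s + z*(5*s - 10) + 18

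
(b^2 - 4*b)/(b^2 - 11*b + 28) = b/(b - 7)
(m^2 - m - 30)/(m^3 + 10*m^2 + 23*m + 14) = (m^2 - m - 30)/(m^3 + 10*m^2 + 23*m + 14)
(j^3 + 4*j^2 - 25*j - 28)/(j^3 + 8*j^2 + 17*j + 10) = (j^2 + 3*j - 28)/(j^2 + 7*j + 10)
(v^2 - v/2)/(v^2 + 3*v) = (v - 1/2)/(v + 3)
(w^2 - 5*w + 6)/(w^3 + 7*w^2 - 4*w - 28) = (w - 3)/(w^2 + 9*w + 14)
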